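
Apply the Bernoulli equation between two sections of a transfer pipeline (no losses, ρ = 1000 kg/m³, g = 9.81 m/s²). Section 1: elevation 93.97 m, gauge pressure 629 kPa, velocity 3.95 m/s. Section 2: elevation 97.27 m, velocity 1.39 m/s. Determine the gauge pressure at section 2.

Pressure head at 1: ψ₁ = P₁/(ρg) = 629×1000 / (1000 × 9.81) = 64.12 m.
Velocity heads: v₁²/2g = 3.95²/19.62 = 0.795 m; v₂²/2g = 1.39²/19.62 = 0.098 m.
Total head H = z₁ + ψ₁ + v₁²/2g = 93.97 + 64.12 + 0.795 = 158.88 m.
ψ₂ = H − z₂ − v₂²/2g = 158.88 − 97.27 − 0.098 = 61.51 m.
P₂ = ρgψ₂ = 1000 × 9.81 × 61.51 ≈ 603 kPa.

P₂ ≈ 603 kPa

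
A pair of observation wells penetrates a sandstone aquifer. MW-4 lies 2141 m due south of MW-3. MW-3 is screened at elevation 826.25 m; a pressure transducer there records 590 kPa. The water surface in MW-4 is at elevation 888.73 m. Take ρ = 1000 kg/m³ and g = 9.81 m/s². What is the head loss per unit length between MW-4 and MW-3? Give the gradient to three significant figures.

i ≈ 0.00109 m/m

Pressure head at MW-3: ψ = P/(ρg) = 590×1000 / (1000 × 9.81) = 60.14 m.
Total head at MW-3: h = z + ψ = 826.25 + 60.14 = 886.39 m.
Total head at MW-4: h = 888.73 m (water level in the piezometer is the total head).
Head difference: h(MW-3) − h(MW-4) = 886.39 − 888.73 = -2.34 m.
Hydraulic gradient: i = |Δh| / L = 2.34 / 2141 = 0.00109.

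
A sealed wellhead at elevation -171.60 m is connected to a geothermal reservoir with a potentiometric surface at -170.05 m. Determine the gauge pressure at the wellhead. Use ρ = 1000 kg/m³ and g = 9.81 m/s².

Head above the cap: Δh = -170.05 − (-171.60) = 1.55 m.
P = ρgΔh = 1000 × 9.81 × 1.55 = 15206 Pa ≈ 15.2 kPa.

P ≈ 15.2 kPa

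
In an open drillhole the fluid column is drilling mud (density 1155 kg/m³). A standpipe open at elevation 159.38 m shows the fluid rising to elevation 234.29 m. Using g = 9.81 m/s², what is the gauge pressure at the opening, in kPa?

Pressure head ψ = h − z = 234.29 − 159.38 = 74.91 m.
P = ρgψ = 1155 × 9.81 × 74.91 = 848772 Pa ≈ 849 kPa.

P ≈ 849 kPa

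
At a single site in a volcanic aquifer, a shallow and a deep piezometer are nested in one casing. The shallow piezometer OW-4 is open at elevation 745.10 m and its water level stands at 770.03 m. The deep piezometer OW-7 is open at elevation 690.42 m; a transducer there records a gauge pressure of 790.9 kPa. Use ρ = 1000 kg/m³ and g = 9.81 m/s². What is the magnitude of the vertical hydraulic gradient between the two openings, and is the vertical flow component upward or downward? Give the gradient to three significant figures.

|i_v| ≈ 0.0185; vertical flow is upward

Total head at OW-4: h = 770.03 m (water level in the standpipe).
Pressure head at OW-7: ψ = P/(ρg) = 790.9×1000 / (1000 × 9.81) = 80.62 m.
Total head at OW-7: h = z + ψ = 690.42 + 80.62 = 771.04 m.
Δh = h(OW-4) − h(OW-7) = 770.03 − 771.04 = -1.01 m.
Vertical separation Δz = 745.10 − 690.42 = 54.68 m.
|i_v| = |Δh| / Δz = 1.01 / 54.68 = 0.0185.
Head is higher in the deep piezometer, so vertical flow is upward (discharge condition).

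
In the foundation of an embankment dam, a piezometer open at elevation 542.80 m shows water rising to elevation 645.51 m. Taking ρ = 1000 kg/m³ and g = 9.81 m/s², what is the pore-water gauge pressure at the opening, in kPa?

Pressure head ψ = h − z = 645.51 − 542.80 = 102.71 m.
P = ρgψ = 1000 × 9.81 × 102.71 = 1007585 Pa ≈ 1010 kPa.

P ≈ 1010 kPa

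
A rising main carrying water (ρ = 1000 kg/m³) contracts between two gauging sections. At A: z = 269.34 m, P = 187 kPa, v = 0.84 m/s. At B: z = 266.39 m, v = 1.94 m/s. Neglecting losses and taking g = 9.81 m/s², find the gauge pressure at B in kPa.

Pressure head at A: ψ₁ = P₁/(ρg) = 187×1000 / (1000 × 9.81) = 19.06 m.
Velocity heads: v₁²/2g = 0.84²/19.62 = 0.036 m; v₂²/2g = 1.94²/19.62 = 0.192 m.
Total head H = z₁ + ψ₁ + v₁²/2g = 269.34 + 19.06 + 0.036 = 288.44 m.
ψ₂ = H − z₂ − v₂²/2g = 288.44 − 266.39 − 0.192 = 21.86 m.
P₂ = ρgψ₂ = 1000 × 9.81 × 21.86 ≈ 214 kPa.

P₂ ≈ 214 kPa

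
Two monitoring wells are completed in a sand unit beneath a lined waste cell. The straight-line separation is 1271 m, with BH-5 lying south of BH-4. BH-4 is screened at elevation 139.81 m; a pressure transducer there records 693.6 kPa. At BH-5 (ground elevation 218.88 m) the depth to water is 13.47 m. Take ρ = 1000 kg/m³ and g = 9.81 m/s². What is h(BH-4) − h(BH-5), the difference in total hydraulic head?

Δh ≈ 5.10 m

Pressure head at BH-4: ψ = P/(ρg) = 693.6×1000 / (1000 × 9.81) = 70.70 m.
Total head at BH-4: h = z + ψ = 139.81 + 70.70 = 210.51 m.
Total head at BH-5: h = 218.88 − 13.47 = 205.41 m.
Head difference: h(BH-4) − h(BH-5) = 210.51 − 205.41 = 5.10 m.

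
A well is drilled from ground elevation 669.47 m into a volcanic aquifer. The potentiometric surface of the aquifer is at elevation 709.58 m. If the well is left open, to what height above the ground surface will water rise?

Water rises to the potentiometric surface, so the rise above ground = 709.58 − 669.47 = 40.11 m.

≈ 40.11 m above ground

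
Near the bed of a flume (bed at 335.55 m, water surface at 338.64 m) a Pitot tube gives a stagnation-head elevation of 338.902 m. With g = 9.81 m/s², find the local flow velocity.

Near the bed, under hydrostatic conditions, the piezometric head (z + ψ) equals the free-surface elevation, 338.64 m.
Velocity head = total − piezometric = 338.902 − 338.64 = 0.262 m.
v = √(2g·h_v) = √(2 × 9.81 × 0.262) = 2.27 m/s.

v ≈ 2.27 m/s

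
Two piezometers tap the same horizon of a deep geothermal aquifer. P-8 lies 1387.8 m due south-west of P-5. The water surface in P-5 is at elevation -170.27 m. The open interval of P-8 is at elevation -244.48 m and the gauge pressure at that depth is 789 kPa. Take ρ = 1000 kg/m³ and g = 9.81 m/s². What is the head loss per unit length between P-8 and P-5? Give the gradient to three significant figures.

i ≈ 0.00448 m/m

Total head at P-5: h = -170.27 m (water level in the piezometer is the total head).
Pressure head at P-8: ψ = P/(ρg) = 789×1000 / (1000 × 9.81) = 80.43 m.
Total head at P-8: h = z + ψ = -244.48 + 80.43 = -164.05 m.
Head difference: h(P-5) − h(P-8) = -170.27 − (-164.05) = -6.22 m.
Hydraulic gradient: i = |Δh| / L = 6.22 / 1387.8 = 0.00448.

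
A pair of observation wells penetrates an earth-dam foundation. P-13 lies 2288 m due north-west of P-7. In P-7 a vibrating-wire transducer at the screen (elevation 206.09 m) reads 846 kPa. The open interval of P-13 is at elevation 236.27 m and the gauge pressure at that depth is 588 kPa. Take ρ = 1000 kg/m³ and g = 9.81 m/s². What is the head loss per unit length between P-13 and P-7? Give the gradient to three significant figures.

i ≈ 0.00170 m/m

Pressure head at P-7: ψ = P/(ρg) = 846×1000 / (1000 × 9.81) = 86.24 m.
Total head at P-7: h = z + ψ = 206.09 + 86.24 = 292.33 m.
Pressure head at P-13: ψ = P/(ρg) = 588×1000 / (1000 × 9.81) = 59.94 m.
Total head at P-13: h = z + ψ = 236.27 + 59.94 = 296.21 m.
Head difference: h(P-7) − h(P-13) = 292.33 − 296.21 = -3.88 m.
Hydraulic gradient: i = |Δh| / L = 3.88 / 2288 = 0.00170.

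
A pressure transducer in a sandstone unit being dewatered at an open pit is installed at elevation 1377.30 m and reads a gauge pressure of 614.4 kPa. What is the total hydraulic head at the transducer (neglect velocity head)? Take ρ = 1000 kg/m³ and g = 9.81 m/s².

ψ = P/(ρg) = 614.4×1000 / (1000 × 9.81) = 62.63 m.
h = z + ψ = 1377.30 + 62.63 = 1439.93 m.

h ≈ 1439.93 m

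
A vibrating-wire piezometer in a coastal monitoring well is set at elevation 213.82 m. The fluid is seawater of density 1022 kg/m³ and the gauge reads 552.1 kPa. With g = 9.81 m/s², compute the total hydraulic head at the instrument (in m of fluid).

h ≈ 268.89 m

ψ = P/(ρg) = 552.1×1000 / (1022 × 9.81) = 55.07 m.
h = z + ψ = 213.82 + 55.07 = 268.89 m.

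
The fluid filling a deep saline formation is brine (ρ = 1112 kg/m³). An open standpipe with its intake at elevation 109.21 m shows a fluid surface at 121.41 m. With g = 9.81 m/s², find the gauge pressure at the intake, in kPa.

Pressure head ψ = h − z = 121.41 − 109.21 = 12.20 m.
P = ρgψ = 1112 × 9.81 × 12.20 = 133086 Pa ≈ 133 kPa.

P ≈ 133 kPa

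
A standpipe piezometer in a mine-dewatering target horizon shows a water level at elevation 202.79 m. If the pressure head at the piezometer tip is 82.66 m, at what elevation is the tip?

z ≈ 120.13 m

z = h − ψ = 202.79 − 82.66 = 120.13 m.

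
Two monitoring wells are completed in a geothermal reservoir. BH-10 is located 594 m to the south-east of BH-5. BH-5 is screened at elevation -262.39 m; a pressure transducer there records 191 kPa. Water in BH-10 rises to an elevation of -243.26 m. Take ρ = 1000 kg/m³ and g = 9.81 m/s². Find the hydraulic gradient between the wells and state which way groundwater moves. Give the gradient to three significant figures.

i ≈ 0.000572; groundwater flows toward the south-east

Pressure head at BH-5: ψ = P/(ρg) = 191×1000 / (1000 × 9.81) = 19.47 m.
Total head at BH-5: h = z + ψ = -262.39 + 19.47 = -242.92 m.
Total head at BH-10: h = -243.26 m (water level in the piezometer is the total head).
Head difference: h(BH-5) − h(BH-10) = -242.92 − (-243.26) = 0.34 m.
Hydraulic gradient: i = |Δh| / L = 0.34 / 594 = 0.000572.
Flow is from higher to lower head: from BH-5 toward BH-10, i.e. toward the south-east.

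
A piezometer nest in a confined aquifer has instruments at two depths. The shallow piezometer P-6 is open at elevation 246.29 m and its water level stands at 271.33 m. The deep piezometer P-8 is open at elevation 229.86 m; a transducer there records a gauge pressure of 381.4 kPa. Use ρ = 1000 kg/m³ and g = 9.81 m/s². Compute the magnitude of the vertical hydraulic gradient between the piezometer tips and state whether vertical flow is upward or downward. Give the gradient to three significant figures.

|i_v| ≈ 0.158; vertical flow is downward

Total head at P-6: h = 271.33 m (water level in the standpipe).
Pressure head at P-8: ψ = P/(ρg) = 381.4×1000 / (1000 × 9.81) = 38.88 m.
Total head at P-8: h = z + ψ = 229.86 + 38.88 = 268.74 m.
Δh = h(P-6) − h(P-8) = 271.33 − 268.74 = 2.59 m.
Vertical separation Δz = 246.29 − 229.86 = 16.43 m.
|i_v| = |Δh| / Δz = 2.59 / 16.43 = 0.158.
Head is higher in the shallow piezometer, so vertical flow is downward (recharge condition).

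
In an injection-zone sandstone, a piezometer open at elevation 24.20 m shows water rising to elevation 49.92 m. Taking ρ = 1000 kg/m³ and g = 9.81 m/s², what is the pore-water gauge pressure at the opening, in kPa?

P ≈ 252 kPa

Pressure head ψ = h − z = 49.92 − 24.20 = 25.72 m.
P = ρgψ = 1000 × 9.81 × 25.72 = 252313 Pa ≈ 252 kPa.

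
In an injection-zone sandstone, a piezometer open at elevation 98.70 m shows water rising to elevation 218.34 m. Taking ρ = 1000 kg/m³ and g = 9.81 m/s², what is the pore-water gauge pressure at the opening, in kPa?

P ≈ 1170 kPa

Pressure head ψ = h − z = 218.34 − 98.70 = 119.64 m.
P = ρgψ = 1000 × 9.81 × 119.64 = 1173668 Pa ≈ 1170 kPa.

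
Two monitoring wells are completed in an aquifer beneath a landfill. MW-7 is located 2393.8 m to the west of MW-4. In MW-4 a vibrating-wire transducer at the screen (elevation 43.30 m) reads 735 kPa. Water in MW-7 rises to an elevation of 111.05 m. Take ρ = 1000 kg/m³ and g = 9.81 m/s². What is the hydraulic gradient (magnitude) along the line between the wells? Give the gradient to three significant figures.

Pressure head at MW-4: ψ = P/(ρg) = 735×1000 / (1000 × 9.81) = 74.92 m.
Total head at MW-4: h = z + ψ = 43.30 + 74.92 = 118.22 m.
Total head at MW-7: h = 111.05 m (water level in the piezometer is the total head).
Head difference: h(MW-4) − h(MW-7) = 118.22 − 111.05 = 7.17 m.
Hydraulic gradient: i = |Δh| / L = 7.17 / 2393.8 = 0.00300.

i ≈ 0.00300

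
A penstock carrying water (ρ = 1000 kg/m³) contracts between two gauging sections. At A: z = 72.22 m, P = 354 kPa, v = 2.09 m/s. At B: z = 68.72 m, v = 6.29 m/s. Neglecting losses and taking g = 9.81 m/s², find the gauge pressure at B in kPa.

P₂ ≈ 371 kPa

Pressure head at A: ψ₁ = P₁/(ρg) = 354×1000 / (1000 × 9.81) = 36.09 m.
Velocity heads: v₁²/2g = 2.09²/19.62 = 0.223 m; v₂²/2g = 6.29²/19.62 = 2.017 m.
Total head H = z₁ + ψ₁ + v₁²/2g = 72.22 + 36.09 + 0.223 = 108.53 m.
ψ₂ = H − z₂ − v₂²/2g = 108.53 − 68.72 − 2.017 = 37.79 m.
P₂ = ρgψ₂ = 1000 × 9.81 × 37.79 ≈ 371 kPa.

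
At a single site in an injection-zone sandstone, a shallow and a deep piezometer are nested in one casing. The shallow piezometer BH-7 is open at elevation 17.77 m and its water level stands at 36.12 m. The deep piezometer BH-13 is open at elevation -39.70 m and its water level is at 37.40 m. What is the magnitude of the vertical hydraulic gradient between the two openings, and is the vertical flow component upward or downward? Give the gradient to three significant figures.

Total head at BH-7: h = 36.12 m (water level in the standpipe).
Total head at BH-13: h = 37.40 m.
Δh = h(BH-7) − h(BH-13) = 36.12 − 37.40 = -1.28 m.
Vertical separation Δz = 17.77 − (-39.70) = 57.47 m.
|i_v| = |Δh| / Δz = 1.28 / 57.47 = 0.0223.
Head is higher in the deep piezometer, so vertical flow is upward (discharge condition).

|i_v| ≈ 0.0223; vertical flow is upward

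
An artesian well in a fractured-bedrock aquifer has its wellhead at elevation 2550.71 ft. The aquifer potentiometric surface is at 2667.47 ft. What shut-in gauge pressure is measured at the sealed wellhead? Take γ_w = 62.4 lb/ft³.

P ≈ 50.6 psi

Head above the cap: Δh = 2667.47 − 2550.71 = 116.76 ft.
P = γΔh/144 = 62.4 × 116.76 / 144 = 50.6 psi.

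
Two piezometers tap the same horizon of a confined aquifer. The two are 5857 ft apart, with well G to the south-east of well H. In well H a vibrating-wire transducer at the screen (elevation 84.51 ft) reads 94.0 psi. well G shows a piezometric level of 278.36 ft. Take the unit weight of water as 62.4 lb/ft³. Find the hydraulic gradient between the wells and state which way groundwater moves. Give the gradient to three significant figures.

Pressure head at well H: ψ = 144·P/γ = 144 × 94.0 / 62.4 = 216.92 ft.
Total head at well H: h = z + ψ = 84.51 + 216.92 = 301.43 ft.
Total head at well G: h = 278.36 ft (water level in the piezometer is the total head).
Head difference: h(well H) − h(well G) = 301.43 − 278.36 = 23.07 ft.
Hydraulic gradient: i = |Δh| / L = 23.07 / 5857 = 0.00394.
Flow is from higher to lower head: from well H toward well G, i.e. toward the south-east.

i ≈ 0.00394; groundwater flows toward the south-east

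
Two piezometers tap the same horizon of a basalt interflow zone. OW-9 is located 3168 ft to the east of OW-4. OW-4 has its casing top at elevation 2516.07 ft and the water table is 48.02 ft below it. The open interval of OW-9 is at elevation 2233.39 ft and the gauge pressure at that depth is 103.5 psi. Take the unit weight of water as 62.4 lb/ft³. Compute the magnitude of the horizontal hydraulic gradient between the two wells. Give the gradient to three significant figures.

i ≈ 0.00132

Total head at OW-4: h = 2516.07 − 48.02 = 2468.05 ft.
Pressure head at OW-9: ψ = 144·P/γ = 144 × 103.5 / 62.4 = 238.85 ft.
Total head at OW-9: h = z + ψ = 2233.39 + 238.85 = 2472.24 ft.
Head difference: h(OW-4) − h(OW-9) = 2468.05 − 2472.24 = -4.19 ft.
Hydraulic gradient: i = |Δh| / L = 4.19 / 3168 = 0.00132.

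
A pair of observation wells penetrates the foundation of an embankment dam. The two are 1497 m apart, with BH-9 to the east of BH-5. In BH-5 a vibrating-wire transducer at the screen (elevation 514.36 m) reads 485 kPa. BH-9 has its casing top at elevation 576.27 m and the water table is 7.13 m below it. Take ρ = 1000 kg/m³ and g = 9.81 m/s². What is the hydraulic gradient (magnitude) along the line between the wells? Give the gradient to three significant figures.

i ≈ 0.00357

Pressure head at BH-5: ψ = P/(ρg) = 485×1000 / (1000 × 9.81) = 49.44 m.
Total head at BH-5: h = z + ψ = 514.36 + 49.44 = 563.80 m.
Total head at BH-9: h = 576.27 − 7.13 = 569.14 m.
Head difference: h(BH-5) − h(BH-9) = 563.80 − 569.14 = -5.34 m.
Hydraulic gradient: i = |Δh| / L = 5.34 / 1497 = 0.00357.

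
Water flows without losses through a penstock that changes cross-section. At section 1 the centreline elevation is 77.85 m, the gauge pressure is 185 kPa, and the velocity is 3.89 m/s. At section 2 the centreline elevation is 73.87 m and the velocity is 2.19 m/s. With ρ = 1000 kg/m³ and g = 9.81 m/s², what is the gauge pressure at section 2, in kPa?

Pressure head at 1: ψ₁ = P₁/(ρg) = 185×1000 / (1000 × 9.81) = 18.86 m.
Velocity heads: v₁²/2g = 3.89²/19.62 = 0.771 m; v₂²/2g = 2.19²/19.62 = 0.244 m.
Total head H = z₁ + ψ₁ + v₁²/2g = 77.85 + 18.86 + 0.771 = 97.48 m.
ψ₂ = H − z₂ − v₂²/2g = 97.48 − 73.87 − 0.244 = 23.37 m.
P₂ = ρgψ₂ = 1000 × 9.81 × 23.37 ≈ 229 kPa.

P₂ ≈ 229 kPa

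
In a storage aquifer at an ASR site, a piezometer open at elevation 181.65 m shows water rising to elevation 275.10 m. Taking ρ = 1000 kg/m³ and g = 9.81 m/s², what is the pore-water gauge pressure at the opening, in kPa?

P ≈ 917 kPa

Pressure head ψ = h − z = 275.10 − 181.65 = 93.45 m.
P = ρgψ = 1000 × 9.81 × 93.45 = 916744 Pa ≈ 917 kPa.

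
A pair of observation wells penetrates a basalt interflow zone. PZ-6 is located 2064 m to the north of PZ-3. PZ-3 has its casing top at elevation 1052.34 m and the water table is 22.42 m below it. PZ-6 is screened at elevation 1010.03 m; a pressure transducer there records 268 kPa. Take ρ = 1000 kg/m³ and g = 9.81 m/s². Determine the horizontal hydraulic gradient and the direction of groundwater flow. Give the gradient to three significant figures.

i ≈ 0.00360; groundwater flows toward the south

Total head at PZ-3: h = 1052.34 − 22.42 = 1029.92 m.
Pressure head at PZ-6: ψ = P/(ρg) = 268×1000 / (1000 × 9.81) = 27.32 m.
Total head at PZ-6: h = z + ψ = 1010.03 + 27.32 = 1037.35 m.
Head difference: h(PZ-3) − h(PZ-6) = 1029.92 − 1037.35 = -7.43 m.
Hydraulic gradient: i = |Δh| / L = 7.43 / 2064 = 0.00360.
Flow is from higher to lower head: from PZ-6 toward PZ-3, i.e. toward the south.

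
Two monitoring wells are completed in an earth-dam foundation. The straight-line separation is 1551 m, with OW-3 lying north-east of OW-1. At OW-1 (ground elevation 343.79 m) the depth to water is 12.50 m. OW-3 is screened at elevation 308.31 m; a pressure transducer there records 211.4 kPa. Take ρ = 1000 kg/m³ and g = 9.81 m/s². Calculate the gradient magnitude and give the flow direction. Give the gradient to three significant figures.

Total head at OW-1: h = 343.79 − 12.50 = 331.29 m.
Pressure head at OW-3: ψ = P/(ρg) = 211.4×1000 / (1000 × 9.81) = 21.55 m.
Total head at OW-3: h = z + ψ = 308.31 + 21.55 = 329.86 m.
Head difference: h(OW-1) − h(OW-3) = 331.29 − 329.86 = 1.43 m.
Hydraulic gradient: i = |Δh| / L = 1.43 / 1551 = 0.000922.
Flow is from higher to lower head: from OW-1 toward OW-3, i.e. toward the north-east.

i ≈ 0.000922; groundwater flows toward the north-east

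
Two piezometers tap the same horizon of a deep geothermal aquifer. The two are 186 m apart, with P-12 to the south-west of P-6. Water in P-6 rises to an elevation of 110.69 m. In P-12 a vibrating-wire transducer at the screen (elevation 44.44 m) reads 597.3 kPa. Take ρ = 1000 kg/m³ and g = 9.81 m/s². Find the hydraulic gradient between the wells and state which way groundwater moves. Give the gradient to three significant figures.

i ≈ 0.0288; groundwater flows toward the south-west

Total head at P-6: h = 110.69 m (water level in the piezometer is the total head).
Pressure head at P-12: ψ = P/(ρg) = 597.3×1000 / (1000 × 9.81) = 60.89 m.
Total head at P-12: h = z + ψ = 44.44 + 60.89 = 105.33 m.
Head difference: h(P-6) − h(P-12) = 110.69 − 105.33 = 5.36 m.
Hydraulic gradient: i = |Δh| / L = 5.36 / 186 = 0.0288.
Flow is from higher to lower head: from P-6 toward P-12, i.e. toward the south-west.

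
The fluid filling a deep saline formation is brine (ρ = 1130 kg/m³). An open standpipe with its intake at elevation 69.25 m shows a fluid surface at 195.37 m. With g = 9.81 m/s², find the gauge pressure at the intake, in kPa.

Pressure head ψ = h − z = 195.37 − 69.25 = 126.12 m.
P = ρgψ = 1130 × 9.81 × 126.12 = 1398078 Pa ≈ 1400 kPa.

P ≈ 1400 kPa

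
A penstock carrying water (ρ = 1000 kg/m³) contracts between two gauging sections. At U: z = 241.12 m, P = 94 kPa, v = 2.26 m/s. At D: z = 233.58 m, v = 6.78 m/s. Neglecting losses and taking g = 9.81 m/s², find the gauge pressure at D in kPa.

P₂ ≈ 148 kPa

Pressure head at U: ψ₁ = P₁/(ρg) = 94×1000 / (1000 × 9.81) = 9.58 m.
Velocity heads: v₁²/2g = 2.26²/19.62 = 0.260 m; v₂²/2g = 6.78²/19.62 = 2.343 m.
Total head H = z₁ + ψ₁ + v₁²/2g = 241.12 + 9.58 + 0.260 = 250.96 m.
ψ₂ = H − z₂ − v₂²/2g = 250.96 − 233.58 − 2.343 = 15.04 m.
P₂ = ρgψ₂ = 1000 × 9.81 × 15.04 ≈ 148 kPa.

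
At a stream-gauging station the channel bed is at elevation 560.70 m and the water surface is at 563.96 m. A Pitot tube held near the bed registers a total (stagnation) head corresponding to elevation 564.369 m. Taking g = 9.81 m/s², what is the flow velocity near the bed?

Near the bed, under hydrostatic conditions, the piezometric head (z + ψ) equals the free-surface elevation, 563.96 m.
Velocity head = total − piezometric = 564.369 − 563.96 = 0.409 m.
v = √(2g·h_v) = √(2 × 9.81 × 0.409) = 2.83 m/s.

v ≈ 2.83 m/s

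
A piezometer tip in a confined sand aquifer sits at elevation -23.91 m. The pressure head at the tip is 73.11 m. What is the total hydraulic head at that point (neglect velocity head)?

h ≈ 49.20 m

h = z + ψ = -23.91 + 73.11 = 49.20 m.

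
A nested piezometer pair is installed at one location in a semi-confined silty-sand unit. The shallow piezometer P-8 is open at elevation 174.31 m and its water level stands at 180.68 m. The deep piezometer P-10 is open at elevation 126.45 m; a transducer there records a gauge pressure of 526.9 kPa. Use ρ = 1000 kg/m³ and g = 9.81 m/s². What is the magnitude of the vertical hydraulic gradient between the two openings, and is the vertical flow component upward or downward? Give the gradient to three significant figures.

|i_v| ≈ 0.0109; vertical flow is downward

Total head at P-8: h = 180.68 m (water level in the standpipe).
Pressure head at P-10: ψ = P/(ρg) = 526.9×1000 / (1000 × 9.81) = 53.71 m.
Total head at P-10: h = z + ψ = 126.45 + 53.71 = 180.16 m.
Δh = h(P-8) − h(P-10) = 180.68 − 180.16 = 0.52 m.
Vertical separation Δz = 174.31 − 126.45 = 47.86 m.
|i_v| = |Δh| / Δz = 0.52 / 47.86 = 0.0109.
Head is higher in the shallow piezometer, so vertical flow is downward (recharge condition).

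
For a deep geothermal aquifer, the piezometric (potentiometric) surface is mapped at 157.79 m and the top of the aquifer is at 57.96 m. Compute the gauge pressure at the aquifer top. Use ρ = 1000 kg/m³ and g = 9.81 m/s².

P ≈ 979 kPa

Pressure head at the aquifer top: ψ = h − z = 157.79 − 57.96 = 99.83 m.
P = ρgψ = 1000 × 9.81 × 99.83 = 979332 Pa ≈ 979 kPa.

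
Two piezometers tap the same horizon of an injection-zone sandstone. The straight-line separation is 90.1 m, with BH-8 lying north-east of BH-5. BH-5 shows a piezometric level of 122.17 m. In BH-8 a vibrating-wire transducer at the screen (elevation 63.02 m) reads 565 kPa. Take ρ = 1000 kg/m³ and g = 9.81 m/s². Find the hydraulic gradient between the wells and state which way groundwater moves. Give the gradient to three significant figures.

i ≈ 0.0173; groundwater flows toward the north-east

Total head at BH-5: h = 122.17 m (water level in the piezometer is the total head).
Pressure head at BH-8: ψ = P/(ρg) = 565×1000 / (1000 × 9.81) = 57.59 m.
Total head at BH-8: h = z + ψ = 63.02 + 57.59 = 120.61 m.
Head difference: h(BH-5) − h(BH-8) = 122.17 − 120.61 = 1.56 m.
Hydraulic gradient: i = |Δh| / L = 1.56 / 90.1 = 0.0173.
Flow is from higher to lower head: from BH-5 toward BH-8, i.e. toward the north-east.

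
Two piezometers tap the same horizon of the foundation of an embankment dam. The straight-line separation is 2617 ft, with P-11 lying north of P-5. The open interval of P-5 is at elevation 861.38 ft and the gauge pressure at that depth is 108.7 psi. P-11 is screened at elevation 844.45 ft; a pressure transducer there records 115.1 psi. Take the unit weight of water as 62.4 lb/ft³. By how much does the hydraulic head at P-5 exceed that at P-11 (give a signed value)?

Δh ≈ 2.16 ft

Pressure head at P-5: ψ = 144·P/γ = 144 × 108.7 / 62.4 = 250.85 ft.
Total head at P-5: h = z + ψ = 861.38 + 250.85 = 1112.23 ft.
Pressure head at P-11: ψ = 144·P/γ = 144 × 115.1 / 62.4 = 265.62 ft.
Total head at P-11: h = z + ψ = 844.45 + 265.62 = 1110.07 ft.
Head difference: h(P-5) − h(P-11) = 1112.23 − 1110.07 = 2.16 ft.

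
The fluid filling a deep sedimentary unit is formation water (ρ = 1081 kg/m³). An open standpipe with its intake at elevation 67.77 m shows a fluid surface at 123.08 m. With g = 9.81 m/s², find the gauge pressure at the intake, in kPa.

P ≈ 587 kPa

Pressure head ψ = h − z = 123.08 − 67.77 = 55.31 m.
P = ρgψ = 1081 × 9.81 × 55.31 = 586541 Pa ≈ 587 kPa.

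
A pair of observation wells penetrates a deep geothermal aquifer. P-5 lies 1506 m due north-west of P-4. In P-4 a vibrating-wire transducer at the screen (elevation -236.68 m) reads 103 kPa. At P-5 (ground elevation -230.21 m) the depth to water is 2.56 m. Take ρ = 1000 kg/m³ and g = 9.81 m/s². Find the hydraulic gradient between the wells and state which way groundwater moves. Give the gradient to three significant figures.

Pressure head at P-4: ψ = P/(ρg) = 103×1000 / (1000 × 9.81) = 10.50 m.
Total head at P-4: h = z + ψ = -236.68 + 10.50 = -226.18 m.
Total head at P-5: h = -230.21 − 2.56 = -232.77 m.
Head difference: h(P-4) − h(P-5) = -226.18 − (-232.77) = 6.59 m.
Hydraulic gradient: i = |Δh| / L = 6.59 / 1506 = 0.00438.
Flow is from higher to lower head: from P-4 toward P-5, i.e. toward the north-west.

i ≈ 0.00438; groundwater flows toward the north-west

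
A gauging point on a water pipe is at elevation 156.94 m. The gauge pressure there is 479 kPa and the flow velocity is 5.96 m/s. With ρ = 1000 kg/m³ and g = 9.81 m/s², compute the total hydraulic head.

Pressure head ψ = P/(ρg) = 479×1000 / (1000 × 9.81) = 48.83 m.
Velocity head = v²/(2g) = 5.96² / (2 × 9.81) = 1.810 m.
h = z + ψ + v²/(2g) = 156.94 + 48.83 + 1.810 = 207.58 m.

h ≈ 207.58 m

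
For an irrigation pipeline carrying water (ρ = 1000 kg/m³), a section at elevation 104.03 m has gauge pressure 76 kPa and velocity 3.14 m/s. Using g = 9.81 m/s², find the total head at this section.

h ≈ 112.28 m

Pressure head ψ = P/(ρg) = 76×1000 / (1000 × 9.81) = 7.75 m.
Velocity head = v²/(2g) = 3.14² / (2 × 9.81) = 0.503 m.
h = z + ψ + v²/(2g) = 104.03 + 7.75 + 0.503 = 112.28 m.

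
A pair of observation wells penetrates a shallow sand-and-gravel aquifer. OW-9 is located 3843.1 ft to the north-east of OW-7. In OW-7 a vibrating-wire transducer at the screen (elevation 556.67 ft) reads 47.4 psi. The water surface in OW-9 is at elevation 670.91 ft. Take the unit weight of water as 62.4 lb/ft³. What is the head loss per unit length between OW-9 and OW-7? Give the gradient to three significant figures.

Pressure head at OW-7: ψ = 144·P/γ = 144 × 47.4 / 62.4 = 109.38 ft.
Total head at OW-7: h = z + ψ = 556.67 + 109.38 = 666.05 ft.
Total head at OW-9: h = 670.91 ft (water level in the piezometer is the total head).
Head difference: h(OW-7) − h(OW-9) = 666.05 − 670.91 = -4.86 ft.
Hydraulic gradient: i = |Δh| / L = 4.86 / 3843.1 = 0.00126.

i ≈ 0.00126 ft/ft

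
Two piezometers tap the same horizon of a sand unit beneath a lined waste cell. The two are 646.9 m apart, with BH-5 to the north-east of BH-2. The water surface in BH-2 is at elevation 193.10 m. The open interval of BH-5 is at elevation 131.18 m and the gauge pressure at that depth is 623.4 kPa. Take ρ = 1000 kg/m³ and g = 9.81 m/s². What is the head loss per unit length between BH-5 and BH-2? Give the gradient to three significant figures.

Total head at BH-2: h = 193.10 m (water level in the piezometer is the total head).
Pressure head at BH-5: ψ = P/(ρg) = 623.4×1000 / (1000 × 9.81) = 63.55 m.
Total head at BH-5: h = z + ψ = 131.18 + 63.55 = 194.73 m.
Head difference: h(BH-2) − h(BH-5) = 193.10 − 194.73 = -1.63 m.
Hydraulic gradient: i = |Δh| / L = 1.63 / 646.9 = 0.00252.

i ≈ 0.00252 m/m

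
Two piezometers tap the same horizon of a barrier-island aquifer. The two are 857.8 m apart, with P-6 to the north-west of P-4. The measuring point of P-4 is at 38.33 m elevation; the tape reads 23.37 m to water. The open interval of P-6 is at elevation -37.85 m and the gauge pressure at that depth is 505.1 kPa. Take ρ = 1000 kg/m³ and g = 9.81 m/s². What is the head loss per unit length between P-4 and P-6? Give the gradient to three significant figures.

i ≈ 0.00154 m/m

Total head at P-4: h = 38.33 − 23.37 = 14.96 m.
Pressure head at P-6: ψ = P/(ρg) = 505.1×1000 / (1000 × 9.81) = 51.49 m.
Total head at P-6: h = z + ψ = -37.85 + 51.49 = 13.64 m.
Head difference: h(P-4) − h(P-6) = 14.96 − 13.64 = 1.32 m.
Hydraulic gradient: i = |Δh| / L = 1.32 / 857.8 = 0.00154.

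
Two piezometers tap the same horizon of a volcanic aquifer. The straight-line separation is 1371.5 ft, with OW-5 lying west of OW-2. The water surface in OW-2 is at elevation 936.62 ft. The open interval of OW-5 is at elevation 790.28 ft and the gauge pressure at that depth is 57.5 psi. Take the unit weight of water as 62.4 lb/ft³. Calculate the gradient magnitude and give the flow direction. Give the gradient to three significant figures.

i ≈ 0.00995; groundwater flows toward the west

Total head at OW-2: h = 936.62 ft (water level in the piezometer is the total head).
Pressure head at OW-5: ψ = 144·P/γ = 144 × 57.5 / 62.4 = 132.69 ft.
Total head at OW-5: h = z + ψ = 790.28 + 132.69 = 922.97 ft.
Head difference: h(OW-2) − h(OW-5) = 936.62 − 922.97 = 13.65 ft.
Hydraulic gradient: i = |Δh| / L = 13.65 / 1371.5 = 0.00995.
Flow is from higher to lower head: from OW-2 toward OW-5, i.e. toward the west.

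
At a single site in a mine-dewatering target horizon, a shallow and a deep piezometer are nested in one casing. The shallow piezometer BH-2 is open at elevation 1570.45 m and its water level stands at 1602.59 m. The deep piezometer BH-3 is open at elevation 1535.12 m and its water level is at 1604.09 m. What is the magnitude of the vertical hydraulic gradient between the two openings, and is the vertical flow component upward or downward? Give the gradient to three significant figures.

Total head at BH-2: h = 1602.59 m (water level in the standpipe).
Total head at BH-3: h = 1604.09 m.
Δh = h(BH-2) − h(BH-3) = 1602.59 − 1604.09 = -1.50 m.
Vertical separation Δz = 1570.45 − 1535.12 = 35.33 m.
|i_v| = |Δh| / Δz = 1.50 / 35.33 = 0.0425.
Head is higher in the deep piezometer, so vertical flow is upward (discharge condition).

|i_v| ≈ 0.0425; vertical flow is upward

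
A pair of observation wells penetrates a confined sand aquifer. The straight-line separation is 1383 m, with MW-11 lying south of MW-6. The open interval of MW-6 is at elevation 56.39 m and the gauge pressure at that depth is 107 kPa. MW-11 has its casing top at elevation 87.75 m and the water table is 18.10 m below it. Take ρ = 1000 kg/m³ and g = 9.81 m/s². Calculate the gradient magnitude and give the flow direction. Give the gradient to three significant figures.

i ≈ 0.00170; groundwater flows toward the north

Pressure head at MW-6: ψ = P/(ρg) = 107×1000 / (1000 × 9.81) = 10.91 m.
Total head at MW-6: h = z + ψ = 56.39 + 10.91 = 67.30 m.
Total head at MW-11: h = 87.75 − 18.10 = 69.65 m.
Head difference: h(MW-6) − h(MW-11) = 67.30 − 69.65 = -2.35 m.
Hydraulic gradient: i = |Δh| / L = 2.35 / 1383 = 0.00170.
Flow is from higher to lower head: from MW-11 toward MW-6, i.e. toward the north.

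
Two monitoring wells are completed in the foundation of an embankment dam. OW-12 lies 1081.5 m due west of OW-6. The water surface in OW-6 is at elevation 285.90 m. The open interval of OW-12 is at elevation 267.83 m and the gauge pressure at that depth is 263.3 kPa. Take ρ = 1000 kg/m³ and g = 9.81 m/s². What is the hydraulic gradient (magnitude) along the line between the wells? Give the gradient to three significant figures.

i ≈ 0.00811

Total head at OW-6: h = 285.90 m (water level in the piezometer is the total head).
Pressure head at OW-12: ψ = P/(ρg) = 263.3×1000 / (1000 × 9.81) = 26.84 m.
Total head at OW-12: h = z + ψ = 267.83 + 26.84 = 294.67 m.
Head difference: h(OW-6) − h(OW-12) = 285.90 − 294.67 = -8.77 m.
Hydraulic gradient: i = |Δh| / L = 8.77 / 1081.5 = 0.00811.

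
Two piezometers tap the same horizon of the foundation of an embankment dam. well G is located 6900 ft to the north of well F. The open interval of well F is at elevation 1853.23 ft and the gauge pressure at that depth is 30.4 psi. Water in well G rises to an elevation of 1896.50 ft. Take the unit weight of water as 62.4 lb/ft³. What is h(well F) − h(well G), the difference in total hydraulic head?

Δh ≈ 26.88 ft

Pressure head at well F: ψ = 144·P/γ = 144 × 30.4 / 62.4 = 70.15 ft.
Total head at well F: h = z + ψ = 1853.23 + 70.15 = 1923.38 ft.
Total head at well G: h = 1896.50 ft (water level in the piezometer is the total head).
Head difference: h(well F) − h(well G) = 1923.38 − 1896.50 = 26.88 ft.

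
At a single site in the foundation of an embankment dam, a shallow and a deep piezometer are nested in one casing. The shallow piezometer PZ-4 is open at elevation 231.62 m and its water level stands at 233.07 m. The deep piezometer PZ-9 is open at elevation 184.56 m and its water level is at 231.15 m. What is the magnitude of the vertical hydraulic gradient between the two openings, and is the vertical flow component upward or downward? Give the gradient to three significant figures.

|i_v| ≈ 0.0408; vertical flow is downward

Total head at PZ-4: h = 233.07 m (water level in the standpipe).
Total head at PZ-9: h = 231.15 m.
Δh = h(PZ-4) − h(PZ-9) = 233.07 − 231.15 = 1.92 m.
Vertical separation Δz = 231.62 − 184.56 = 47.06 m.
|i_v| = |Δh| / Δz = 1.92 / 47.06 = 0.0408.
Head is higher in the shallow piezometer, so vertical flow is downward (recharge condition).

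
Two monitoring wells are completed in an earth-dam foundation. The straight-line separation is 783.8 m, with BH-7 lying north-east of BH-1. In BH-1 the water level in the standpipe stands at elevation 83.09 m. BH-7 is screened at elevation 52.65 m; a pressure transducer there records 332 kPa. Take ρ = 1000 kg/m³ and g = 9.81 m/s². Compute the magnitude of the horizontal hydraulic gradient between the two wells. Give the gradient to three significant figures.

i ≈ 0.00434

Total head at BH-1: h = 83.09 m (water level in the piezometer is the total head).
Pressure head at BH-7: ψ = P/(ρg) = 332×1000 / (1000 × 9.81) = 33.84 m.
Total head at BH-7: h = z + ψ = 52.65 + 33.84 = 86.49 m.
Head difference: h(BH-1) − h(BH-7) = 83.09 − 86.49 = -3.40 m.
Hydraulic gradient: i = |Δh| / L = 3.40 / 783.8 = 0.00434.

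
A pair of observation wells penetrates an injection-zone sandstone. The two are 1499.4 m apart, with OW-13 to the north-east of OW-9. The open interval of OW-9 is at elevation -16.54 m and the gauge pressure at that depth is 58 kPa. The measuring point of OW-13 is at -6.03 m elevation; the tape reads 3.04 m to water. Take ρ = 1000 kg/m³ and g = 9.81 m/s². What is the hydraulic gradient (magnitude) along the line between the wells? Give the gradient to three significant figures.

i ≈ 0.00104

Pressure head at OW-9: ψ = P/(ρg) = 58×1000 / (1000 × 9.81) = 5.91 m.
Total head at OW-9: h = z + ψ = -16.54 + 5.91 = -10.63 m.
Total head at OW-13: h = -6.03 − 3.04 = -9.07 m.
Head difference: h(OW-9) − h(OW-13) = -10.63 − (-9.07) = -1.56 m.
Hydraulic gradient: i = |Δh| / L = 1.56 / 1499.4 = 0.00104.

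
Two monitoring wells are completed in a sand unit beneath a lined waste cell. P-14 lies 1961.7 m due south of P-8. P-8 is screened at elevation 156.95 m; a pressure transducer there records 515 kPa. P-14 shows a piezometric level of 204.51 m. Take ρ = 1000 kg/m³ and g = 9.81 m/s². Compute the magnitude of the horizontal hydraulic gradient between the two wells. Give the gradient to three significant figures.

Pressure head at P-8: ψ = P/(ρg) = 515×1000 / (1000 × 9.81) = 52.50 m.
Total head at P-8: h = z + ψ = 156.95 + 52.50 = 209.45 m.
Total head at P-14: h = 204.51 m (water level in the piezometer is the total head).
Head difference: h(P-8) − h(P-14) = 209.45 − 204.51 = 4.94 m.
Hydraulic gradient: i = |Δh| / L = 4.94 / 1961.7 = 0.00252.

i ≈ 0.00252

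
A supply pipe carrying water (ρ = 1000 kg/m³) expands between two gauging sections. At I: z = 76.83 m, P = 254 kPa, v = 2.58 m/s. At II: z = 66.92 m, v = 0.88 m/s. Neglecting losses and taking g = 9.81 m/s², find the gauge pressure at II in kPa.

P₂ ≈ 354 kPa

Pressure head at I: ψ₁ = P₁/(ρg) = 254×1000 / (1000 × 9.81) = 25.89 m.
Velocity heads: v₁²/2g = 2.58²/19.62 = 0.339 m; v₂²/2g = 0.88²/19.62 = 0.039 m.
Total head H = z₁ + ψ₁ + v₁²/2g = 76.83 + 25.89 + 0.339 = 103.06 m.
ψ₂ = H − z₂ − v₂²/2g = 103.06 − 66.92 − 0.039 = 36.10 m.
P₂ = ρgψ₂ = 1000 × 9.81 × 36.10 ≈ 354 kPa.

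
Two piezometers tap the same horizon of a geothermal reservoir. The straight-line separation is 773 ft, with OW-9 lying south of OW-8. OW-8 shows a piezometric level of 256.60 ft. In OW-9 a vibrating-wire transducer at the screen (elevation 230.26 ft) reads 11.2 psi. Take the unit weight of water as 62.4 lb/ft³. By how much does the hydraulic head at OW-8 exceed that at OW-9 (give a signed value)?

Total head at OW-8: h = 256.60 ft (water level in the piezometer is the total head).
Pressure head at OW-9: ψ = 144·P/γ = 144 × 11.2 / 62.4 = 25.85 ft.
Total head at OW-9: h = z + ψ = 230.26 + 25.85 = 256.11 ft.
Head difference: h(OW-8) − h(OW-9) = 256.60 − 256.11 = 0.49 ft.

Δh ≈ 0.49 ft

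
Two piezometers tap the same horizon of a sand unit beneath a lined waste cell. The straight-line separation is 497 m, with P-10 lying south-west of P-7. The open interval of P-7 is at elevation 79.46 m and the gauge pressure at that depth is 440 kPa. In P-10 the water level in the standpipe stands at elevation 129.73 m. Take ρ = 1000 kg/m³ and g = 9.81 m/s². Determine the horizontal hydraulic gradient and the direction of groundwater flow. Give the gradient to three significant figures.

i ≈ 0.0109; groundwater flows toward the north-east

Pressure head at P-7: ψ = P/(ρg) = 440×1000 / (1000 × 9.81) = 44.85 m.
Total head at P-7: h = z + ψ = 79.46 + 44.85 = 124.31 m.
Total head at P-10: h = 129.73 m (water level in the piezometer is the total head).
Head difference: h(P-7) − h(P-10) = 124.31 − 129.73 = -5.42 m.
Hydraulic gradient: i = |Δh| / L = 5.42 / 497 = 0.0109.
Flow is from higher to lower head: from P-10 toward P-7, i.e. toward the north-east.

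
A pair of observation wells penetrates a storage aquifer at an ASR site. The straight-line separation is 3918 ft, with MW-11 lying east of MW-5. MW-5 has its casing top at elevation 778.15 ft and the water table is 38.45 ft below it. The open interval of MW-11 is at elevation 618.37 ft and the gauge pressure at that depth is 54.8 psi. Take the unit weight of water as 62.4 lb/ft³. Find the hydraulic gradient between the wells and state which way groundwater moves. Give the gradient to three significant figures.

i ≈ 0.00131; groundwater flows toward the west

Total head at MW-5: h = 778.15 − 38.45 = 739.70 ft.
Pressure head at MW-11: ψ = 144·P/γ = 144 × 54.8 / 62.4 = 126.46 ft.
Total head at MW-11: h = z + ψ = 618.37 + 126.46 = 744.83 ft.
Head difference: h(MW-5) − h(MW-11) = 739.70 − 744.83 = -5.13 ft.
Hydraulic gradient: i = |Δh| / L = 5.13 / 3918 = 0.00131.
Flow is from higher to lower head: from MW-11 toward MW-5, i.e. toward the west.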